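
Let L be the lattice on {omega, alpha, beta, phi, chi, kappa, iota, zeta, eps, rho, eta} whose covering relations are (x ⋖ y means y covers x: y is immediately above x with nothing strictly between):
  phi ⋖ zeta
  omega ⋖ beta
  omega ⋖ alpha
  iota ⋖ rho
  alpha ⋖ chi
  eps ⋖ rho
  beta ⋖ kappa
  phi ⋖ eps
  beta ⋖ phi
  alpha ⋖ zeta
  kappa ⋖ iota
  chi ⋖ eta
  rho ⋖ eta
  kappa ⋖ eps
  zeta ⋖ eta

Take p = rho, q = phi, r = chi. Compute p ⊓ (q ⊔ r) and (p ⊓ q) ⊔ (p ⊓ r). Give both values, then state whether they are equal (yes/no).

rho; phi; no

q ⊔ r = eta, so p ⊓ (q ⊔ r) = rho ⊓ eta = rho.
p ⊓ q = phi and p ⊓ r = omega, so (p ⊓ q) ⊔ (p ⊓ r) = phi ⊔ omega = phi.
Equal: no.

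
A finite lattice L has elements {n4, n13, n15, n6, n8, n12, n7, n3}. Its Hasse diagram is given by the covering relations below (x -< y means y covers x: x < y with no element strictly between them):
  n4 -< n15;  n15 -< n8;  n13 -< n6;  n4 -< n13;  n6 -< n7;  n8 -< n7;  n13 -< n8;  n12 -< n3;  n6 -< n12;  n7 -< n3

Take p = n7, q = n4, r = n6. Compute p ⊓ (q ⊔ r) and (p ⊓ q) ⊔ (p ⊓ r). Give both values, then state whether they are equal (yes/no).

n6; n6; yes

q ⊔ r = n6, so p ⊓ (q ⊔ r) = n7 ⊓ n6 = n6.
p ⊓ q = n4 and p ⊓ r = n6, so (p ⊓ q) ⊔ (p ⊓ r) = n4 ⊔ n6 = n6.
Equal: yes.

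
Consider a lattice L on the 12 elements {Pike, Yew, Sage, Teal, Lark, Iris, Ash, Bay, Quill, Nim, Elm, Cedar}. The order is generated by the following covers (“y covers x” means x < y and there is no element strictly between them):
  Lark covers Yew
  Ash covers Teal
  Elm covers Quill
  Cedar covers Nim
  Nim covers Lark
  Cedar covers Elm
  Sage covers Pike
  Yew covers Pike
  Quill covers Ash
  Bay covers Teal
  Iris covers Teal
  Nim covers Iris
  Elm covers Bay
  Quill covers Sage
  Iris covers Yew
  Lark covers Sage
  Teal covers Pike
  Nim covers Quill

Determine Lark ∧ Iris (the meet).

Yew

Common lower bounds of {Lark, Iris}: Pike, Yew.
The greatest among these is Yew.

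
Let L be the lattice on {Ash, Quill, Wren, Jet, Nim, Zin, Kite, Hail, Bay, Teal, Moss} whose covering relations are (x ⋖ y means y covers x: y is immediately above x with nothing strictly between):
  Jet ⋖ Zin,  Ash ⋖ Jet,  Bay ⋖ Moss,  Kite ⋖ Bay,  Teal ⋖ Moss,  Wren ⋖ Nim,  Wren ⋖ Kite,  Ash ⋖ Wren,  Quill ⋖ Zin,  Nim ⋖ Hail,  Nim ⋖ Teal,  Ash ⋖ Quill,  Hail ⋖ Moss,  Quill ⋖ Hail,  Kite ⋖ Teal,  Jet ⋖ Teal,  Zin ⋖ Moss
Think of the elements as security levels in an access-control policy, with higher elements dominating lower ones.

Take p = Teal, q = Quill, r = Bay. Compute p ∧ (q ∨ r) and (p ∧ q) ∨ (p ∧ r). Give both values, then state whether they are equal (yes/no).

q ∨ r = Moss, so p ∧ (q ∨ r) = Teal ∧ Moss = Teal.
p ∧ q = Ash and p ∧ r = Kite, so (p ∧ q) ∨ (p ∧ r) = Ash ∨ Kite = Kite.
Equal: no.

Teal; Kite; no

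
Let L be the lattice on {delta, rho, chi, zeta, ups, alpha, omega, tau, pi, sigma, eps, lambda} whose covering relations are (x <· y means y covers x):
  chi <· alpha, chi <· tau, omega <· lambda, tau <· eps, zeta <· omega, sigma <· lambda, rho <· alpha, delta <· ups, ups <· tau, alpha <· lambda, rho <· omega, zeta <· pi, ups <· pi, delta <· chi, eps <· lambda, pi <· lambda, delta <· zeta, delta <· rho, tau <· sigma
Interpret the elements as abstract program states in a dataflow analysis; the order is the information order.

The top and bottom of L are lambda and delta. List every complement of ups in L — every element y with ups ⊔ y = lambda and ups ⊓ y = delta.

Need y with ups ∨ y = lambda and ups ∧ y = delta.
Checking each element gives: alpha, omega, rho.

alpha, omega, rho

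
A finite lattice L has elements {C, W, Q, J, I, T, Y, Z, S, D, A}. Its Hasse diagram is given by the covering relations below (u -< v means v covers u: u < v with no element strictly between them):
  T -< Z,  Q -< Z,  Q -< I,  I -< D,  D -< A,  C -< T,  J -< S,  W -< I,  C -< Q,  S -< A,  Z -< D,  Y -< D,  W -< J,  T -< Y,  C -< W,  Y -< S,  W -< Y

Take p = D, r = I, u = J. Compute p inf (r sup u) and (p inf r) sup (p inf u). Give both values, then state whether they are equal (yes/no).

D; I; no

r sup u = A, so p inf (r sup u) = D inf A = D.
p inf r = I and p inf u = W, so (p inf r) sup (p inf u) = I sup W = I.
Equal: no.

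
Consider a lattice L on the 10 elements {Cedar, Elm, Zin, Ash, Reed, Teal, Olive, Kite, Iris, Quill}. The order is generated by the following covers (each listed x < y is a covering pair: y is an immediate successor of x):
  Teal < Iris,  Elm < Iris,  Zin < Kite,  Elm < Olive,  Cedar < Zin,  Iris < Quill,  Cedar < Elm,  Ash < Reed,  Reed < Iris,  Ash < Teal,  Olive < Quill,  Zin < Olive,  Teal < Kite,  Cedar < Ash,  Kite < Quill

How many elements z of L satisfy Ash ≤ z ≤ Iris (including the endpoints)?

The interval [Ash, Iris] = {Ash, Iris, Reed, Teal}, which has 4 elements.

4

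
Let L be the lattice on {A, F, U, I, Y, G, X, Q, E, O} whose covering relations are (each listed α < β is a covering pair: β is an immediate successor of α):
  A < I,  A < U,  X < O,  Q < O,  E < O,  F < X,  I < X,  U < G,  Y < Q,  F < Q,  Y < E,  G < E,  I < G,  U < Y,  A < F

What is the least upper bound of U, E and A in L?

Common upper bounds of {U, E, A}: E, O.
The least among these is E.

E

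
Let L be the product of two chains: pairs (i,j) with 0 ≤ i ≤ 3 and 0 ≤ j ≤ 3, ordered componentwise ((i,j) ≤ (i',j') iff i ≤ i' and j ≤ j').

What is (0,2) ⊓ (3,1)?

(0,1)

In a product of chains, the meet is componentwise min, giving (0,1).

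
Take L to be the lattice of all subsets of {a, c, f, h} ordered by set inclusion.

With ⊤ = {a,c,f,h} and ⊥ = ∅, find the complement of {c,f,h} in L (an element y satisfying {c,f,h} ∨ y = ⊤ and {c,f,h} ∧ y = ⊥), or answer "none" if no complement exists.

Need y with {c,f,h} ∨ y = {a,c,f,h} and {c,f,h} ∧ y = ∅.
Checking each element gives: {a}.

{a}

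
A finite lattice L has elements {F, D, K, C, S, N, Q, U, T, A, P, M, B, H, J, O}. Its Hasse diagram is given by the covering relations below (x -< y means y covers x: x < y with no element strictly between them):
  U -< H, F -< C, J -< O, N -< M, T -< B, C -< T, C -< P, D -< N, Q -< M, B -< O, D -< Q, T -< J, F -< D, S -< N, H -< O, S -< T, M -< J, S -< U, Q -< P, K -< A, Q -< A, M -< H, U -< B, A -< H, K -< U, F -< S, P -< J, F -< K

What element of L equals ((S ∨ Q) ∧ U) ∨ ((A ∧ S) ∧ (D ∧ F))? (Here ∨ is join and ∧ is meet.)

S ∨ Q = M
M ∧ U = S
A ∧ S = F
D ∧ F = F
F ∧ F = F
S ∨ F = S

S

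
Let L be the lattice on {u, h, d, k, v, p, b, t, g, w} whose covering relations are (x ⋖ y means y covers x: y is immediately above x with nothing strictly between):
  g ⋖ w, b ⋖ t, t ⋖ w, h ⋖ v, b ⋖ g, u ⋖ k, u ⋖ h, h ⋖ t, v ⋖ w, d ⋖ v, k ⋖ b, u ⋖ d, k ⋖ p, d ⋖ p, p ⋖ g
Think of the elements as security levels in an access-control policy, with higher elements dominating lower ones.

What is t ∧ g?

b

Common lower bounds of {t, g}: b, k, u.
The greatest among these is b.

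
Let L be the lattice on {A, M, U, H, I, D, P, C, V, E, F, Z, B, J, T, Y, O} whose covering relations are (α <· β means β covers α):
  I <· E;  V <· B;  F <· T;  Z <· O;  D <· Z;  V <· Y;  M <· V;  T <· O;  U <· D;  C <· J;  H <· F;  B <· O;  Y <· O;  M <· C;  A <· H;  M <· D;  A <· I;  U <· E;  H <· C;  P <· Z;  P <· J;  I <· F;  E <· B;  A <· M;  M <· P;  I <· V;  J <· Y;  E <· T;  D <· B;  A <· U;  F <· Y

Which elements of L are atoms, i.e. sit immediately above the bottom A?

The atoms are exactly the elements that cover A: H, I, M, U.

H, I, M, U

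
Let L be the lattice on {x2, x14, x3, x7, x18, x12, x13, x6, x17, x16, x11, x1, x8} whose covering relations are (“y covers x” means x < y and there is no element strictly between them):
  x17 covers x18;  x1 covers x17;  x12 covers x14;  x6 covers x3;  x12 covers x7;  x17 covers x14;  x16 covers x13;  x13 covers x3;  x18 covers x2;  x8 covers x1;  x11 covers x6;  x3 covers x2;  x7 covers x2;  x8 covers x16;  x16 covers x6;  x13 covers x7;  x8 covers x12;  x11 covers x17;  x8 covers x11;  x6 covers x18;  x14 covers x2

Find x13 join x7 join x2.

x13

Common upper bounds of {x13, x7, x2}: x13, x16, x8.
The least among these is x13.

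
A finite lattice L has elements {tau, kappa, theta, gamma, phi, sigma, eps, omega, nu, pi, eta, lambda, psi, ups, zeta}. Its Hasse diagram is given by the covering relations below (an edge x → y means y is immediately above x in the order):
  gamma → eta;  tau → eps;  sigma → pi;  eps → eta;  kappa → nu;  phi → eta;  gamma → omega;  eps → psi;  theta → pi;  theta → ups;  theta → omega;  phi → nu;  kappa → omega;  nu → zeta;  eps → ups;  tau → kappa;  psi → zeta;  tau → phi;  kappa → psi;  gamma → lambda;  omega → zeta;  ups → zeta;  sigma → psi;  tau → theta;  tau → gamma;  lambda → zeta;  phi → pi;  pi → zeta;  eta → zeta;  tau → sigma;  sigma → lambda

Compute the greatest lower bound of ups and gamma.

tau

Common lower bounds of {ups, gamma}: tau.
The greatest among these is tau.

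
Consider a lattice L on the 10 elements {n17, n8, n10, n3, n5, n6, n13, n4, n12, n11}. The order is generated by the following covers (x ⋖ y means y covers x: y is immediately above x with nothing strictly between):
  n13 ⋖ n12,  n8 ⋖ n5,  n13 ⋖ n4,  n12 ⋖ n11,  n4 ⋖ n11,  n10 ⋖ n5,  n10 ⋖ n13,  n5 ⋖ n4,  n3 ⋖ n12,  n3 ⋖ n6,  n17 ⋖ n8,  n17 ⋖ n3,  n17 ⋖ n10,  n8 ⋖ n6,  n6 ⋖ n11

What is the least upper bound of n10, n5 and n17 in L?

Common upper bounds of {n10, n5, n17}: n11, n4, n5.
The least among these is n5.

n5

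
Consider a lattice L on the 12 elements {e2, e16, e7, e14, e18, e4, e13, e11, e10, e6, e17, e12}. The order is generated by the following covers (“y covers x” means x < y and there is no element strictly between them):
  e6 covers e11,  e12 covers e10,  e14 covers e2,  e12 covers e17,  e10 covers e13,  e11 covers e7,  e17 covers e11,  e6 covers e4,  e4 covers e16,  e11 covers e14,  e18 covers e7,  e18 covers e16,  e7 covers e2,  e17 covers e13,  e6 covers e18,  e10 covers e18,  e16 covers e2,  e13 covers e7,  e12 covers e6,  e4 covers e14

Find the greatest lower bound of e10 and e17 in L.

Common lower bounds of {e10, e17}: e13, e2, e7.
The greatest among these is e13.

e13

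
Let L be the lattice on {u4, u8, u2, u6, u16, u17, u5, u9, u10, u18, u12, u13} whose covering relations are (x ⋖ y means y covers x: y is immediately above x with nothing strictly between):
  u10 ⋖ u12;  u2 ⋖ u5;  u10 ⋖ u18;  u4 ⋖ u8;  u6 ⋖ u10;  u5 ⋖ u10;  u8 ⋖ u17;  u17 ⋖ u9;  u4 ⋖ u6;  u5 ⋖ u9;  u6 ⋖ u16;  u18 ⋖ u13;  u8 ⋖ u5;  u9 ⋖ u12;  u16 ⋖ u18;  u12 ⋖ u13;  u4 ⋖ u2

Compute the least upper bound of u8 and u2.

Common upper bounds of {u8, u2}: u10, u12, u13, u18, u5, u9.
The least among these is u5.

u5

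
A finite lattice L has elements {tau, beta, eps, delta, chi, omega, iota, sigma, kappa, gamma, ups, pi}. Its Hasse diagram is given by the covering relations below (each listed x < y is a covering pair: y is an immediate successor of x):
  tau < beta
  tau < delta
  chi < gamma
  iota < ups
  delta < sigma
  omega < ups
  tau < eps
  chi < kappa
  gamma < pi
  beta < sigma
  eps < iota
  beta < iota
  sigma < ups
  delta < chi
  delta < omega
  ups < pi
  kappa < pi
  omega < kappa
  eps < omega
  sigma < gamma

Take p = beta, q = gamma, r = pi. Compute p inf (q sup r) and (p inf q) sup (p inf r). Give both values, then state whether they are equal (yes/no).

beta; beta; yes

q sup r = pi, so p inf (q sup r) = beta inf pi = beta.
p inf q = beta and p inf r = beta, so (p inf q) sup (p inf r) = beta sup beta = beta.
Equal: yes.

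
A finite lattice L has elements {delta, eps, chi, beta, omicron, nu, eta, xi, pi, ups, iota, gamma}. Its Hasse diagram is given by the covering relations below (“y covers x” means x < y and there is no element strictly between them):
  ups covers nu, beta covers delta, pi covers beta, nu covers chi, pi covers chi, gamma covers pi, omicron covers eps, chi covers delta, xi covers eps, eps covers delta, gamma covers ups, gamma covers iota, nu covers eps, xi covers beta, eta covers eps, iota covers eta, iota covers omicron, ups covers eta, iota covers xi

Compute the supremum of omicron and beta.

Common upper bounds of {omicron, beta}: gamma, iota.
The least among these is iota.

iota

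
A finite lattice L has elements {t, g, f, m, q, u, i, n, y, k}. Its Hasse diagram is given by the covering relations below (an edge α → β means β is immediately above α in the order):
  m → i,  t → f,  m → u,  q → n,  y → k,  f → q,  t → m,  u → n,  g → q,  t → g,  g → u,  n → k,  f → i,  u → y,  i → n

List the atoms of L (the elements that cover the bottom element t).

The atoms are exactly the elements that cover t: f, g, m.

f, g, m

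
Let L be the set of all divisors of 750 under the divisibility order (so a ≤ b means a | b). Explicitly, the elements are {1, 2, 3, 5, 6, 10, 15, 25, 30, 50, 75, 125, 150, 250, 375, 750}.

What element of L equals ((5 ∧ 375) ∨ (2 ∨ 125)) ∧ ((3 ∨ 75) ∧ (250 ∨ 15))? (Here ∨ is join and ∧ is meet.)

25

5 ∧ 375 = 5
2 ∨ 125 = 250
5 ∨ 250 = 250
3 ∨ 75 = 75
250 ∨ 15 = 750
75 ∧ 750 = 75
250 ∧ 75 = 25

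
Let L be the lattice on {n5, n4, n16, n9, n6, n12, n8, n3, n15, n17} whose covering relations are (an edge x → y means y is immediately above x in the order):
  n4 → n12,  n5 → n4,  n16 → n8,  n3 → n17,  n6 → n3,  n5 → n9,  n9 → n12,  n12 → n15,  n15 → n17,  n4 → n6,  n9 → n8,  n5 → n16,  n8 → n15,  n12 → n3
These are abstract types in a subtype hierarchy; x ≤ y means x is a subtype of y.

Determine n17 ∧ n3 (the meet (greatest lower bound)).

Common lower bounds of {n17, n3}: n12, n3, n4, n5, n6, n9.
The greatest among these is n3.

n3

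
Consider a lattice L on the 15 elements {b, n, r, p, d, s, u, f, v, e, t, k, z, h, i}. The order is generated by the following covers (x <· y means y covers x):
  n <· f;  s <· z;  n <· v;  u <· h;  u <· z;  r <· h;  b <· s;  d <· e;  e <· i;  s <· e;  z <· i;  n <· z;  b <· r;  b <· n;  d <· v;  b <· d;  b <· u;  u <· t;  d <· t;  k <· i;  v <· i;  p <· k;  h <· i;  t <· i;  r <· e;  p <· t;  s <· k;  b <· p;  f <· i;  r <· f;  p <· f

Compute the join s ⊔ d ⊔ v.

Common upper bounds of {s, d, v}: i.
The least among these is i.

i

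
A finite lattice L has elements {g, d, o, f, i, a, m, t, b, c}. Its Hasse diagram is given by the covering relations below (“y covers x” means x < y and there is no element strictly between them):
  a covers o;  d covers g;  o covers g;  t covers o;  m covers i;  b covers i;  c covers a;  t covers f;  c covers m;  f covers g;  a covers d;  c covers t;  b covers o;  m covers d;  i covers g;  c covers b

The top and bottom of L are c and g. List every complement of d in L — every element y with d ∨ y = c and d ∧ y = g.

Need y with d ∨ y = c and d ∧ y = g.
Checking each element gives: b, f, t.

b, f, t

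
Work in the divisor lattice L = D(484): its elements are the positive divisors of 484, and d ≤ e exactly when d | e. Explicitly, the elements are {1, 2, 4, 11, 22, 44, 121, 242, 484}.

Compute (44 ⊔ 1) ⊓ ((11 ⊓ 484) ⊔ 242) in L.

44 ∨ 1 = 44
11 ∧ 484 = 11
11 ∨ 242 = 242
44 ∧ 242 = 22

22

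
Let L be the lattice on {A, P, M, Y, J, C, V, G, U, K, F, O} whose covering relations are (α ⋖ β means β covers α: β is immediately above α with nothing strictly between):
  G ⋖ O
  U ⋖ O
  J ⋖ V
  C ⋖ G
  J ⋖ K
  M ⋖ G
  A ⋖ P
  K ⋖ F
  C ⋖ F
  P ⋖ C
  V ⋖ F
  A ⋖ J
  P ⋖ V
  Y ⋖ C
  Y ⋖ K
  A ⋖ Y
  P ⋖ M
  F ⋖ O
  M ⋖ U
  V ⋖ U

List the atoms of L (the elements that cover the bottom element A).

J, P, Y

The atoms are exactly the elements that cover A: J, P, Y.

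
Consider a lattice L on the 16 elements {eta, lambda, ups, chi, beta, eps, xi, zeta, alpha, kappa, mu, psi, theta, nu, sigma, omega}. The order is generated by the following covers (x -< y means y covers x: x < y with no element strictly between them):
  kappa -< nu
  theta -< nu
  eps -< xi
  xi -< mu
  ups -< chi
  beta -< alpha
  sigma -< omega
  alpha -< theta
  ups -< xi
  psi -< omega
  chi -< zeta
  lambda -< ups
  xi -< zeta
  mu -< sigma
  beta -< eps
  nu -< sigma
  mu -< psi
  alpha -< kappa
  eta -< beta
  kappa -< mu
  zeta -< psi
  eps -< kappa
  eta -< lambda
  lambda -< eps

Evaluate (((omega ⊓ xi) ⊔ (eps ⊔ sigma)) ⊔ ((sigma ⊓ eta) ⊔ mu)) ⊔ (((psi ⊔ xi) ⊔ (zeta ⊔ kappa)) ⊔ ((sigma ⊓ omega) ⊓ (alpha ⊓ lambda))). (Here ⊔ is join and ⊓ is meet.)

omega ∧ xi = xi
eps ∨ sigma = sigma
xi ∨ sigma = sigma
sigma ∧ eta = eta
eta ∨ mu = mu
sigma ∨ mu = sigma
psi ∨ xi = psi
zeta ∨ kappa = psi
psi ∨ psi = psi
sigma ∧ omega = sigma
alpha ∧ lambda = eta
sigma ∧ eta = eta
psi ∨ eta = psi
sigma ∨ psi = omega

omega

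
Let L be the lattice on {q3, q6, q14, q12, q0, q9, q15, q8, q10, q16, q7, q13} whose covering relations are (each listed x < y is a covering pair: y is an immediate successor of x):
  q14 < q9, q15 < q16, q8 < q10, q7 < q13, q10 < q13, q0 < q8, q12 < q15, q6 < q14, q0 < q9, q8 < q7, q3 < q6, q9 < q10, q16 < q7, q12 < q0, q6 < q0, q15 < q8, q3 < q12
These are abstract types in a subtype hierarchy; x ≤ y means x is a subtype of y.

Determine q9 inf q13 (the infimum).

Common lower bounds of {q9, q13}: q0, q12, q14, q3, q6, q9.
The greatest among these is q9.

q9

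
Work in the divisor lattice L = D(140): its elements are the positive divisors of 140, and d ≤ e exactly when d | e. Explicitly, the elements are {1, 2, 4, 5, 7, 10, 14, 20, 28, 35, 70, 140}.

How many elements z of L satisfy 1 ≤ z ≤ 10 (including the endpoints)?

The interval [1, 10] = {1, 10, 2, 5}, which has 4 elements.

4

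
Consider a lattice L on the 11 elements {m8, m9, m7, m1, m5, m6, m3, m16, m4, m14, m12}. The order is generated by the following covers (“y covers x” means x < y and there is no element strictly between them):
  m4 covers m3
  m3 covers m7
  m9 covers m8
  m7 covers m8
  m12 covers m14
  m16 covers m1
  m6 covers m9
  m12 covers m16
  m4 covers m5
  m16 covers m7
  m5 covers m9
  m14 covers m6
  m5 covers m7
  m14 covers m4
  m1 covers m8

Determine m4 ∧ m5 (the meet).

Common lower bounds of {m4, m5}: m5, m7, m8, m9.
The greatest among these is m5.

m5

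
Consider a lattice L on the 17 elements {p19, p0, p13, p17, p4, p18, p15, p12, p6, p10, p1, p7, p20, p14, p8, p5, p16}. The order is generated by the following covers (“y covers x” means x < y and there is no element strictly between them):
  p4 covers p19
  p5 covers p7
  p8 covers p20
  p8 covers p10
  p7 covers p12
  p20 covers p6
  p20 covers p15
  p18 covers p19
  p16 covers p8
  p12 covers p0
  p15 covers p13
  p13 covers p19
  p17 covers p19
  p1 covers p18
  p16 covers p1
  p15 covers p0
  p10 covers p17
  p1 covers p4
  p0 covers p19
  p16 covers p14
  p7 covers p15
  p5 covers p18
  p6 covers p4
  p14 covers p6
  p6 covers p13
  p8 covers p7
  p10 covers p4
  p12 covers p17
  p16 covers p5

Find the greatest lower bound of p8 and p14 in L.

p6

Common lower bounds of {p8, p14}: p13, p19, p4, p6.
The greatest among these is p6.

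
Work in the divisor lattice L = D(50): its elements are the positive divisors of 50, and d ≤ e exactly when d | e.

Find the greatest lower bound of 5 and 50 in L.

5

Common lower bounds of {5, 50}: 1, 5.
The greatest among these is 5.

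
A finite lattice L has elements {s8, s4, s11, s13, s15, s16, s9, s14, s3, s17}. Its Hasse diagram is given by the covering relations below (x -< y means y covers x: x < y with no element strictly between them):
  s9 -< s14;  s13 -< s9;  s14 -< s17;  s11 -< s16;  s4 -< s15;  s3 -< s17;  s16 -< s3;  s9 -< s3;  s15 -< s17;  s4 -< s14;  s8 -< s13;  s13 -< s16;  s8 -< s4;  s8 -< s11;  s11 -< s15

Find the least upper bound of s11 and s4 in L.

Common upper bounds of {s11, s4}: s15, s17.
The least among these is s15.

s15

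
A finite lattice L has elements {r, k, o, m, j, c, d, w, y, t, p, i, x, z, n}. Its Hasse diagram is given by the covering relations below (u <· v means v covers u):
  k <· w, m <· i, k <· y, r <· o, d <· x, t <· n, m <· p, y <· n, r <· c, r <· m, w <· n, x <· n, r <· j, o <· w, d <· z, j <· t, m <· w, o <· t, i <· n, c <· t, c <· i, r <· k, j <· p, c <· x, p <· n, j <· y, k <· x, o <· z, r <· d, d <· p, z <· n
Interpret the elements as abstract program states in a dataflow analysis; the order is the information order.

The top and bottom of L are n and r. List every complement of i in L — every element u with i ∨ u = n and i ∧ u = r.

Need u with i ∨ u = n and i ∧ u = r.
Checking each element gives: d, j, k, o, y, z.

d, j, k, o, y, z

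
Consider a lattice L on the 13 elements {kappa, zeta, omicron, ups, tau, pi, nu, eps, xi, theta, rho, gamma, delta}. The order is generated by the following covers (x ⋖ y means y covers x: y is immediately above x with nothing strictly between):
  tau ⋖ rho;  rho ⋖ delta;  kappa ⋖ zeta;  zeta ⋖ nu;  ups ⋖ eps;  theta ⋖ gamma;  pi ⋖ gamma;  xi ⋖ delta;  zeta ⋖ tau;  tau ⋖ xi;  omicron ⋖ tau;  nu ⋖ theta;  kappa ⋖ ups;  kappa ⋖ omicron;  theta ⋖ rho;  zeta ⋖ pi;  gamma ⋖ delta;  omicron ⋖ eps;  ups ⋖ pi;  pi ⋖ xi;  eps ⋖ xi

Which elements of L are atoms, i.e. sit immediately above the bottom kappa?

omicron, ups, zeta

The atoms are exactly the elements that cover kappa: omicron, ups, zeta.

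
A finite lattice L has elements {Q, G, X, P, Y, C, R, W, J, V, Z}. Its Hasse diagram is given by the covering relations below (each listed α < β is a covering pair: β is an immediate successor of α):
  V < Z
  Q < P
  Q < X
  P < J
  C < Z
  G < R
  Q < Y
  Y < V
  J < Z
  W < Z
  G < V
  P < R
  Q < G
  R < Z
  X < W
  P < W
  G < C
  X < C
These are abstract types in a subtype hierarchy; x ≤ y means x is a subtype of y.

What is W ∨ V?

Common upper bounds of {W, V}: Z.
The least among these is Z.

Z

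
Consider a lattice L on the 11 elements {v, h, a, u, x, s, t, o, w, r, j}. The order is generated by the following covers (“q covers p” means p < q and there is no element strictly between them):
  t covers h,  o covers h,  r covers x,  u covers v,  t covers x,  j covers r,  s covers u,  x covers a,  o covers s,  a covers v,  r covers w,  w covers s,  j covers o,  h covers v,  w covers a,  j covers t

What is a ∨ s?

w

Common upper bounds of {a, s}: j, r, w.
The least among these is w.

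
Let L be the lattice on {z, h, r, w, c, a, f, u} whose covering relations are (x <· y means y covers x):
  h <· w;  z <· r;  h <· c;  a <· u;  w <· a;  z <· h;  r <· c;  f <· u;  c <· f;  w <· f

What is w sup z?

Common upper bounds of {w, z}: a, f, u, w.
The least among these is w.

w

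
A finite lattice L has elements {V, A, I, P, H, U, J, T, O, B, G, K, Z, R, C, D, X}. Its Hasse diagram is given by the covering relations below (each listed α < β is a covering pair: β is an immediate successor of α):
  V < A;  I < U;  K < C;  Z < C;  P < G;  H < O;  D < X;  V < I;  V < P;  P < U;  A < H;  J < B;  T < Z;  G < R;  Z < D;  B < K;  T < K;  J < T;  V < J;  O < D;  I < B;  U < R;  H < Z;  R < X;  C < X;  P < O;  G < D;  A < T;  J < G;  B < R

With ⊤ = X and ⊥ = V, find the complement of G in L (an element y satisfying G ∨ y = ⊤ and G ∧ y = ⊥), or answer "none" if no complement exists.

For every candidate y, either G ∨ y ≠ X or G ∧ y ≠ V; no complement exists.

none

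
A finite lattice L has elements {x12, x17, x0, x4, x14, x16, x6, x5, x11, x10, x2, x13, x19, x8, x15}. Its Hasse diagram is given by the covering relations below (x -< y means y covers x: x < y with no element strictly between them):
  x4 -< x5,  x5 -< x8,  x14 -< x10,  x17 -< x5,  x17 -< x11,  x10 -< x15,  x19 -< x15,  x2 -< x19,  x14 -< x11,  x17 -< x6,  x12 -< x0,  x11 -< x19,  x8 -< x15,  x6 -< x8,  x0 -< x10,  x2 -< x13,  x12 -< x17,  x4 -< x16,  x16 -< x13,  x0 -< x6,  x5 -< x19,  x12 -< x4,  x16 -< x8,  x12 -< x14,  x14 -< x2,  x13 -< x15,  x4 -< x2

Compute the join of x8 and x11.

x15

Common upper bounds of {x8, x11}: x15.
The least among these is x15.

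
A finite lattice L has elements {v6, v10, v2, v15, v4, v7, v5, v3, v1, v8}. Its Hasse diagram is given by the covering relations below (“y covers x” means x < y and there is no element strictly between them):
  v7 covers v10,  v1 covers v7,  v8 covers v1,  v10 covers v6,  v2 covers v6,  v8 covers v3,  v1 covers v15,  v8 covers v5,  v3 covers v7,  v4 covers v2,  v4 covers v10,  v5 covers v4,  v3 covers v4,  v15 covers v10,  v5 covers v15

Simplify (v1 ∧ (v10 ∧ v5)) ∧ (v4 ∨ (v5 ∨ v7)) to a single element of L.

v10 ∧ v5 = v10
v1 ∧ v10 = v10
v5 ∨ v7 = v8
v4 ∨ v8 = v8
v10 ∧ v8 = v10

v10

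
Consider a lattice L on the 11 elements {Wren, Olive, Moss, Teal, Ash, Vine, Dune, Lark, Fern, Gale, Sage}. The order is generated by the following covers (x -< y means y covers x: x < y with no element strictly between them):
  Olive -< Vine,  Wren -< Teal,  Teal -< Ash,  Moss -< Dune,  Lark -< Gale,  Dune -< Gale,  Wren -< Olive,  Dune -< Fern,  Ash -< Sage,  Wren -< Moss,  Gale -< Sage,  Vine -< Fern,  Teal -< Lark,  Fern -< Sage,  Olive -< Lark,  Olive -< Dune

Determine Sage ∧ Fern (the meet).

Common lower bounds of {Sage, Fern}: Dune, Fern, Moss, Olive, Vine, Wren.
The greatest among these is Fern.

Fern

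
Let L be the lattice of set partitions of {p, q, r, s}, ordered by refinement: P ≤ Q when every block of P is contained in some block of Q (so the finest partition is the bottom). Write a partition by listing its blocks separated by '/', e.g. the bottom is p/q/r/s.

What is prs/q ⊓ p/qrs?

The meet (common refinement) of prs/q and p/qrs intersects blocks pairwise, giving p/q/rs.

p/q/rs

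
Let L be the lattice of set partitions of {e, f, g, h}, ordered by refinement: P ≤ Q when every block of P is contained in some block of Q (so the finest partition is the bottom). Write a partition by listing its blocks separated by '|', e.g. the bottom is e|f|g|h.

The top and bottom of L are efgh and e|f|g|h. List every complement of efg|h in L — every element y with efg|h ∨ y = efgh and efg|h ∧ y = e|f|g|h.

eh|f|g, e|fh|g, e|f|gh

Need y with efg|h ∨ y = efgh and efg|h ∧ y = e|f|g|h.
Checking each element gives: eh|f|g, e|fh|g, e|f|gh.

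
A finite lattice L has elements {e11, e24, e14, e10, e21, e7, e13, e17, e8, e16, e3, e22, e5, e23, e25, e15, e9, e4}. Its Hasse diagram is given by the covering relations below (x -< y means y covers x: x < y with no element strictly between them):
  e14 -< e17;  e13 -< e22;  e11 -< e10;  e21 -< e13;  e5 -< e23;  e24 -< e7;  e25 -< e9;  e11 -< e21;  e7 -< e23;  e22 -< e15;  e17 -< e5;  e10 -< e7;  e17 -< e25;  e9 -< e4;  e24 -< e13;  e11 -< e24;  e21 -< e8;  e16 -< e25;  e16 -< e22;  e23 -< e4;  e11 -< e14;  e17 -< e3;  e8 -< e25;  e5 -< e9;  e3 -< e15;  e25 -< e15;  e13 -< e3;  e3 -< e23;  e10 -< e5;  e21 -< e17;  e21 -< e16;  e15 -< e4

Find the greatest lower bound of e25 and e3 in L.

Common lower bounds of {e25, e3}: e11, e14, e17, e21.
The greatest among these is e17.

e17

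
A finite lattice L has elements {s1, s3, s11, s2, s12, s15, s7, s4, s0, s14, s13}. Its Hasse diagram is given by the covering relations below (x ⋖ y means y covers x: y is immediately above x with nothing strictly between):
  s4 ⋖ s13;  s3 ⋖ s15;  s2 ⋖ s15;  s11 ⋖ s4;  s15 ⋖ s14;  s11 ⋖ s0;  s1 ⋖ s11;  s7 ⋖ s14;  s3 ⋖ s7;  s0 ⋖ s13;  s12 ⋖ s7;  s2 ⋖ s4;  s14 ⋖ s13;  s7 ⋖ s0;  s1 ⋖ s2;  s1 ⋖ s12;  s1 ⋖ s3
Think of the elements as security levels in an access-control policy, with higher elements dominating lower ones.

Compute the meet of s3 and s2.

Common lower bounds of {s3, s2}: s1.
The greatest among these is s1.

s1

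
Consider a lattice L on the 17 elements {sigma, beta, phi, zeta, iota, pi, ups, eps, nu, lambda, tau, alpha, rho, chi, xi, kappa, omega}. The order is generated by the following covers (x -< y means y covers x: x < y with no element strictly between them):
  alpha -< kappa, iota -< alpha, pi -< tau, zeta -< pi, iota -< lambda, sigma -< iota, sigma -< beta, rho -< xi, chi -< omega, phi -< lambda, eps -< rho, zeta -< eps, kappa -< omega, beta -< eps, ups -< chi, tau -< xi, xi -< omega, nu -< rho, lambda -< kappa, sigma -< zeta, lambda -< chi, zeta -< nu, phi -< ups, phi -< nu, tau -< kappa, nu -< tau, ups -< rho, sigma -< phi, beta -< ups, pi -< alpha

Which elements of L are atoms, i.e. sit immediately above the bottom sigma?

beta, iota, phi, zeta

The atoms are exactly the elements that cover sigma: beta, iota, phi, zeta.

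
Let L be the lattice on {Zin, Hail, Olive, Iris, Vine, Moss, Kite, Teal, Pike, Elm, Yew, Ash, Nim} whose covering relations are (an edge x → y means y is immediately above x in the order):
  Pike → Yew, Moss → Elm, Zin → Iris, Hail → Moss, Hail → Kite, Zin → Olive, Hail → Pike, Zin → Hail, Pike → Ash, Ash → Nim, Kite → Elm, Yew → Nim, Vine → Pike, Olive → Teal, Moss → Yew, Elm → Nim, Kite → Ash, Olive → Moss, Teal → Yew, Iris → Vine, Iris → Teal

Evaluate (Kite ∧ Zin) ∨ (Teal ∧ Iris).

Iris

Kite ∧ Zin = Zin
Teal ∧ Iris = Iris
Zin ∨ Iris = Iris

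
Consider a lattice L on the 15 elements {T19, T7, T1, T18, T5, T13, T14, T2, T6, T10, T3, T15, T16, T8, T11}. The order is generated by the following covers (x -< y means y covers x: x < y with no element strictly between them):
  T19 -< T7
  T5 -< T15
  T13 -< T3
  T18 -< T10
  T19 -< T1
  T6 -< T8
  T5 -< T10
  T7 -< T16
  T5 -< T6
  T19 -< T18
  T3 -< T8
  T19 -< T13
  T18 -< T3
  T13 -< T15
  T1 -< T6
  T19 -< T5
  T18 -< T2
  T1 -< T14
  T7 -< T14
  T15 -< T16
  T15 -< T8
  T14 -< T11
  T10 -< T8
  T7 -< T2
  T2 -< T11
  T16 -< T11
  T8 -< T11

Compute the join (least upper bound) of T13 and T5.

T15

Common upper bounds of {T13, T5}: T11, T15, T16, T8.
The least among these is T15.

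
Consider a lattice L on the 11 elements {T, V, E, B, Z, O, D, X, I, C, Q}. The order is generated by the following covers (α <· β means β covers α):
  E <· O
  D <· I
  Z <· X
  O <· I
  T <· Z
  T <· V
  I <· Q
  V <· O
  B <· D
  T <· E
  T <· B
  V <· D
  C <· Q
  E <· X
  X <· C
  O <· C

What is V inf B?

T

Common lower bounds of {V, B}: T.
The greatest among these is T.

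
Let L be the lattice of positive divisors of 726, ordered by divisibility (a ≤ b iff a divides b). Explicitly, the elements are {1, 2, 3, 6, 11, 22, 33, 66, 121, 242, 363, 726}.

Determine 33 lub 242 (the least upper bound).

Common upper bounds of {33, 242}: 726.
The least among these is 726.

726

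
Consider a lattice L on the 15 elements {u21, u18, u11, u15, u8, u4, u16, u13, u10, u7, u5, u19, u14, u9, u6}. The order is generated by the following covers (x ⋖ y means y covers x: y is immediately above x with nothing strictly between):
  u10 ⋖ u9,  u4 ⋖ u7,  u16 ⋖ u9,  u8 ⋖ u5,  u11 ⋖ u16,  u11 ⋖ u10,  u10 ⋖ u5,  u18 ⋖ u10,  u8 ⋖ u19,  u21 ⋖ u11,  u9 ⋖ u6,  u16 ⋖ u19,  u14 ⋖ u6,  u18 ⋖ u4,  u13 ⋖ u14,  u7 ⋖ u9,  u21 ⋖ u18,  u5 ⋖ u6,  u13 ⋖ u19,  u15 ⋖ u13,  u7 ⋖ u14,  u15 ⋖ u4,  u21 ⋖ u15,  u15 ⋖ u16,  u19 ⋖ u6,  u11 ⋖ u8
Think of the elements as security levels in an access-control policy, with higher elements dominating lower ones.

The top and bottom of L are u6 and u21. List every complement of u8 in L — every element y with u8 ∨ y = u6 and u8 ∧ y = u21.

u14, u4, u7

Need y with u8 ∨ y = u6 and u8 ∧ y = u21.
Checking each element gives: u14, u4, u7.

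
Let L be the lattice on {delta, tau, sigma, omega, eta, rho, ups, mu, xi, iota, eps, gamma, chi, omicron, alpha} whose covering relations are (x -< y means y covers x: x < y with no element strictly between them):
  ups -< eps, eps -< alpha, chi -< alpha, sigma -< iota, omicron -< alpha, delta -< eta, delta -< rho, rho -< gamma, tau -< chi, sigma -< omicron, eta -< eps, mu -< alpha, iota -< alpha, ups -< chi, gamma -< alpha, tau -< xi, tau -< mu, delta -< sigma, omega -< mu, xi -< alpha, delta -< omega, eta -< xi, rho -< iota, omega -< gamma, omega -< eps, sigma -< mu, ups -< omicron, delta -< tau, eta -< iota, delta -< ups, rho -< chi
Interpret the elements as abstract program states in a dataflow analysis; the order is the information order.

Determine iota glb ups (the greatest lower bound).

Common lower bounds of {iota, ups}: delta.
The greatest among these is delta.

delta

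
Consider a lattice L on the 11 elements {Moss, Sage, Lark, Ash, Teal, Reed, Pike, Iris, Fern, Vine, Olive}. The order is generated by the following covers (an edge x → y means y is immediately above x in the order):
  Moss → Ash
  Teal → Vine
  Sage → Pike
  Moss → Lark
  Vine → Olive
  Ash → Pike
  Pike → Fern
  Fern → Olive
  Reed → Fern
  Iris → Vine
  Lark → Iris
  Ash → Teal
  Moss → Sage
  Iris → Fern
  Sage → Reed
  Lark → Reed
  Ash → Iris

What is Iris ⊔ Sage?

Common upper bounds of {Iris, Sage}: Fern, Olive.
The least among these is Fern.

Fern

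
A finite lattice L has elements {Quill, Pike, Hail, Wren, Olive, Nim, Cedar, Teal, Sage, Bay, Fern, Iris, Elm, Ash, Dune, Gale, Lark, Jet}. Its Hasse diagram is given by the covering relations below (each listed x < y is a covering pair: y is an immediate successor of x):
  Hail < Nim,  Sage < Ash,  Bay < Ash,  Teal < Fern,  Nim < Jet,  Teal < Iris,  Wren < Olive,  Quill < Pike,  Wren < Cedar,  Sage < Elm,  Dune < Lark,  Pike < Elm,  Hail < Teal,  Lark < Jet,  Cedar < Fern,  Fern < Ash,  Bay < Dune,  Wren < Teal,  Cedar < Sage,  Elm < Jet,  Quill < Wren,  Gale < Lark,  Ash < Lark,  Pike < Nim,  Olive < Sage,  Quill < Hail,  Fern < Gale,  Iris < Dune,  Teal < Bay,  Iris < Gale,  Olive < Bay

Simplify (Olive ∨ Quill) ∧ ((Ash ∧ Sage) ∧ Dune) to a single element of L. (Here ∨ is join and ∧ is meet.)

Olive

Olive ∨ Quill = Olive
Ash ∧ Sage = Sage
Sage ∧ Dune = Olive
Olive ∧ Olive = Olive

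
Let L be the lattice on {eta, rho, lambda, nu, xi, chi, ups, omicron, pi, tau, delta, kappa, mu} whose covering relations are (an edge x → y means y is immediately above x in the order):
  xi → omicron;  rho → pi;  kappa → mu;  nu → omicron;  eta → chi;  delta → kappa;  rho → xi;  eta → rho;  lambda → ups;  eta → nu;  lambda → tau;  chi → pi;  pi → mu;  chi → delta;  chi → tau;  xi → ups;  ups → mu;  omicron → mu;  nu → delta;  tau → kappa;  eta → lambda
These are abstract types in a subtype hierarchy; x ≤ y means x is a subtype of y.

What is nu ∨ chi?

Common upper bounds of {nu, chi}: delta, kappa, mu.
The least among these is delta.

delta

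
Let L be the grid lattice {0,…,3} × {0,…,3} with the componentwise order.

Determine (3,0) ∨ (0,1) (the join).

(3,1)

In a product of chains, the join is componentwise max, giving (3,1).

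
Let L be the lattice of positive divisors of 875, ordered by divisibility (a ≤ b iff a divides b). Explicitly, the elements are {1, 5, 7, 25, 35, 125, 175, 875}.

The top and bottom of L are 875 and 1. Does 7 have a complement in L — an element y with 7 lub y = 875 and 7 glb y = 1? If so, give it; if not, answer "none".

125

Need y with 7 ∨ y = 875 and 7 ∧ y = 1.
Checking each element gives: 125.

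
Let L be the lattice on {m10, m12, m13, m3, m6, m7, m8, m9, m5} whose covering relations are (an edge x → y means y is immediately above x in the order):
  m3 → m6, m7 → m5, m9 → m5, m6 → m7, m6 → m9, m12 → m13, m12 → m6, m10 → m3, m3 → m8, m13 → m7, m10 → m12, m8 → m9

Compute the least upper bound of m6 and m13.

Common upper bounds of {m6, m13}: m5, m7.
The least among these is m7.

m7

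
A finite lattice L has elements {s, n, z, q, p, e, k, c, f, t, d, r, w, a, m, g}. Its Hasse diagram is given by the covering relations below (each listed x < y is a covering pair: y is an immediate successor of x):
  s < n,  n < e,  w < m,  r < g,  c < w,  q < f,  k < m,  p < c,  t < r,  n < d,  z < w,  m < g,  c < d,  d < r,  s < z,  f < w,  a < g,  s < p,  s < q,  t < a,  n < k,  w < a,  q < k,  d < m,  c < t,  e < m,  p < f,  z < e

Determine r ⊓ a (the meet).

Common lower bounds of {r, a}: c, p, s, t.
The greatest among these is t.

t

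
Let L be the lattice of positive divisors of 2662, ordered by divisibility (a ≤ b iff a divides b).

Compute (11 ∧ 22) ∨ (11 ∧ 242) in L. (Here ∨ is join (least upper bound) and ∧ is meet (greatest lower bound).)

11

11 ∧ 22 = 11
11 ∧ 242 = 11
11 ∨ 11 = 11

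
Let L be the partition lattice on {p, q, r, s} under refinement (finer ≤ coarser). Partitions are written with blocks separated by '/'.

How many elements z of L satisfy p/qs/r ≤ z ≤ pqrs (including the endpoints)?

The interval [p/qs/r, pqrs] = {p/qrs, p/qs/r, pqrs, pqs/r, pr/qs}, which has 5 elements.

5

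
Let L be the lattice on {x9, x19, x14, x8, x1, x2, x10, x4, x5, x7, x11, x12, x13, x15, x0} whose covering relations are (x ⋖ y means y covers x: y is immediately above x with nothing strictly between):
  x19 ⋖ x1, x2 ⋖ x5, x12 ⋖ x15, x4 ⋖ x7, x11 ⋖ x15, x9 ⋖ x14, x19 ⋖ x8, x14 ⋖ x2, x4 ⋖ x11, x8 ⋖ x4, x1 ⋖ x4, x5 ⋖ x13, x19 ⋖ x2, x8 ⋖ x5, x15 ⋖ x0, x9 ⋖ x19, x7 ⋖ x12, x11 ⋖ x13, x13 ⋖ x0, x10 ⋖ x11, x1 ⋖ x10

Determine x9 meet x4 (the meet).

Common lower bounds of {x9, x4}: x9.
The greatest among these is x9.

x9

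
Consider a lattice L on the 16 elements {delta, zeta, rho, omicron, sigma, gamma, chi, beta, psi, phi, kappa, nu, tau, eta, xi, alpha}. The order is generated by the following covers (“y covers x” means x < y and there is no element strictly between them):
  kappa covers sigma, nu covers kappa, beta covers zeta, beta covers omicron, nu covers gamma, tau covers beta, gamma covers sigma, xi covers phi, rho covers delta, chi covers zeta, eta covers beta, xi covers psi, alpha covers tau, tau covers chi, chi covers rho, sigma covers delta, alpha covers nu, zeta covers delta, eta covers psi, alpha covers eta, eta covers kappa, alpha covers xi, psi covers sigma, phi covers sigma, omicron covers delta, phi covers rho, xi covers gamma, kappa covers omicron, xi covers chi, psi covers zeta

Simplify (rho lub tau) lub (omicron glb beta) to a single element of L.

tau

rho ∨ tau = tau
omicron ∧ beta = omicron
tau ∨ omicron = tau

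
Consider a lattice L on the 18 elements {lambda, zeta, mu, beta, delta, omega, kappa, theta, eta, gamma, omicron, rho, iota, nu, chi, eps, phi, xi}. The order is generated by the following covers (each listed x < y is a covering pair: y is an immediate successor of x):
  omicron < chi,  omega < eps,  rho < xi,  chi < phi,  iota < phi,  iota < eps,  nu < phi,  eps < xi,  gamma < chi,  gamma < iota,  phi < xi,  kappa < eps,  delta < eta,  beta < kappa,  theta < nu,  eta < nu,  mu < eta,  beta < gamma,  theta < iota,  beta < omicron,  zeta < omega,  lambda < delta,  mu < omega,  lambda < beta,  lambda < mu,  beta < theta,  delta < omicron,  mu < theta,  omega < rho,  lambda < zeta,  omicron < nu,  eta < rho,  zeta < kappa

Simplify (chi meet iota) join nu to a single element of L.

chi ∧ iota = gamma
gamma ∨ nu = phi

phi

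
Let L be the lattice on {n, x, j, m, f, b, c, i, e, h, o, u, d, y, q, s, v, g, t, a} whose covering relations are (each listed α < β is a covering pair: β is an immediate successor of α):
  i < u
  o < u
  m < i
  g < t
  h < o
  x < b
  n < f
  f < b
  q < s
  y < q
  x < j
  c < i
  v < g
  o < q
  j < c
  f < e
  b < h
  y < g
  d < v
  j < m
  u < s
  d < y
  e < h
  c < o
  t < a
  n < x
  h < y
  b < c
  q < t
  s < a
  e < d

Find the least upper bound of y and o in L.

Common upper bounds of {y, o}: a, q, s, t.
The least among these is q.

q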